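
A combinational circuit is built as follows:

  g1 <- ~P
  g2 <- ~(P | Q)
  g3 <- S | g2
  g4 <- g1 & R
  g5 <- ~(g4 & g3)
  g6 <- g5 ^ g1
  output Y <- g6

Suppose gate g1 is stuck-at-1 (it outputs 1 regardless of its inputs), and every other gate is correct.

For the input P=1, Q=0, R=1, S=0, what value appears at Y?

0

Propagate with g1 forced: g1=1 [stuck-at-1], g2=0, g3=0, g4=1, g5=1, g6=0.
So Y = 0. (Without the fault it would be 1.)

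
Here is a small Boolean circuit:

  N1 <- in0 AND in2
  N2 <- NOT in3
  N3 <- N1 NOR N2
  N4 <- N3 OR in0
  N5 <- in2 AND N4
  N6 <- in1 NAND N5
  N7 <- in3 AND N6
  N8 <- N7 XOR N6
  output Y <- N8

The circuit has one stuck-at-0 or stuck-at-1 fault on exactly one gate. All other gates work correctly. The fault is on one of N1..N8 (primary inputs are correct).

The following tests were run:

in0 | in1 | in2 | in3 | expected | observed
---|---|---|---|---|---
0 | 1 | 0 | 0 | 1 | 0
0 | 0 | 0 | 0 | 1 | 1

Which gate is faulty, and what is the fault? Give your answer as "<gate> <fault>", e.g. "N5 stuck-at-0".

Fault-free values for test 1 (in0=0, in1=1, in2=0, in3=0): N1=0, N2=1, N3=0, N4=0, N5=0, N6=1, N7=0, N8=1, giving Y=1. Observed 0.
Test 1: faults giving observed 0 are {N5 stuck-at-1, N6 stuck-at-0, N7 stuck-at-1, N8 stuck-at-0}.
Test 2 (in0=0, in1=0, in2=0, in3=0): fault-free N1=0, N2=1, N3=0, N4=0, N5=0, N6=1, N7=0, N8=1 → 1; observed 1. Eliminates N6 stuck-at-0, N7 stuck-at-1, N8 stuck-at-0.
Only N5 stuck-at-1 is consistent with every test.

N5 stuck-at-1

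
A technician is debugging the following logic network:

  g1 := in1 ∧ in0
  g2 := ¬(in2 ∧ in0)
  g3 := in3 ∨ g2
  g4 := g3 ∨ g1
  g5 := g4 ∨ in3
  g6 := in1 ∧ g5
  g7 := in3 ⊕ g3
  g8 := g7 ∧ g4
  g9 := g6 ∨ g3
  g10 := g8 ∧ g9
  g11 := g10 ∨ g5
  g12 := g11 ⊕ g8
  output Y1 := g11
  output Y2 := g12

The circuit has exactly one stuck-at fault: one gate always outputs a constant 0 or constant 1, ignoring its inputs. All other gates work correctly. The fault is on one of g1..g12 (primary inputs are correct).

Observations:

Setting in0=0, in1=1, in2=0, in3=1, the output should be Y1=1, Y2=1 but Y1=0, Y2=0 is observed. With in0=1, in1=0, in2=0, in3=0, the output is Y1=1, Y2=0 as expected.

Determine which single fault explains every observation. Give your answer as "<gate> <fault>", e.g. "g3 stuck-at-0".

Fault-free values for test 1 (in0=0, in1=1, in2=0, in3=1): g1=0, g2=1, g3=1, g4=1, g5=1, g6=1, g7=0, g8=0, g9=1, g10=0, g11=1, g12=1, giving Y1=1, Y2=1. Observed Y1=0, Y2=0.
Test 1: faults giving observed Y1=0, Y2=0 are {g5 stuck-at-0, g11 stuck-at-0}.
Test 2 (in0=1, in1=0, in2=0, in3=0): fault-free g1=0, g2=1, g3=1, g4=1, g5=1, g6=0, g7=1, g8=1, g9=1, g10=1, g11=1, g12=0 → Y1=1, Y2=0; observed Y1=1, Y2=0. Eliminates g11 stuck-at-0.
Only g5 stuck-at-0 is consistent with every test.

g5 stuck-at-0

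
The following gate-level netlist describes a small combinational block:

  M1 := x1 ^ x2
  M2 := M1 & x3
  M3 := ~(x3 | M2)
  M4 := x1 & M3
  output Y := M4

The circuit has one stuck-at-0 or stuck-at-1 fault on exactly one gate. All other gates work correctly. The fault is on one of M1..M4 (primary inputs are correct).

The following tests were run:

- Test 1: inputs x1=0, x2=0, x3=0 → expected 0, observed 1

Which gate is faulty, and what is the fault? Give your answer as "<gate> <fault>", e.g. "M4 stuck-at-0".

Fault-free values for test 1 (x1=0, x2=0, x3=0): M1=0, M2=0, M3=1, M4=0, giving Y=0. Observed 1.
Test 1: faults giving observed 1 are {M4 stuck-at-1}.
Only M4 stuck-at-1 is consistent with every test.

M4 stuck-at-1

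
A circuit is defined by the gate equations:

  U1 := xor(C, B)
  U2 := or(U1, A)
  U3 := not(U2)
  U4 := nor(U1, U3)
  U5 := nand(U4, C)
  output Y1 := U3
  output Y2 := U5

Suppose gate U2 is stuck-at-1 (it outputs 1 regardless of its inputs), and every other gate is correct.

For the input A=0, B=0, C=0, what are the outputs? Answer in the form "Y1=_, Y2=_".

Propagate with U2 forced: U1=0, U2=1 [stuck-at-1], U3=0, U4=1, U5=1.
So the outputs are Y1=0, Y2=1. (Without the fault they would be Y1=1, Y2=1.)

Y1=0, Y2=1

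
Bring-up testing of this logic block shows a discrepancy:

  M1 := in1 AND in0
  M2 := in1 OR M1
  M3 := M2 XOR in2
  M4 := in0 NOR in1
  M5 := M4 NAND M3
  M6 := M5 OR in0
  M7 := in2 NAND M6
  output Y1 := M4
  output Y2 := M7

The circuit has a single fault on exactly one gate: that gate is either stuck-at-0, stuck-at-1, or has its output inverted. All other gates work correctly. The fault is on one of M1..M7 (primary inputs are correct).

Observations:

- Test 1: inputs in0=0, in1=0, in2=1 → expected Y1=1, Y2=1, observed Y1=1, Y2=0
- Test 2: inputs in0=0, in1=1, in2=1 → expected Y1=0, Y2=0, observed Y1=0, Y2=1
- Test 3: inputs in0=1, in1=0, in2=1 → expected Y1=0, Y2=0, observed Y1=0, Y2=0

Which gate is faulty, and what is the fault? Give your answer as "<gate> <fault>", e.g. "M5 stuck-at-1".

Fault-free values for test 1 (in0=0, in1=0, in2=1): M1=0, M2=0, M3=1, M4=1, M5=0, M6=0, M7=1, giving Y1=1, Y2=1. Observed Y1=1, Y2=0.
Test 1: faults giving observed Y1=1, Y2=0 are {M1 stuck-at-1, M1 inverted output, M2 stuck-at-1, M2 inverted output, M3 stuck-at-0, M3 inverted output, M5 stuck-at-1, M5 inverted output, M6 stuck-at-1, M6 inverted output, M7 stuck-at-0, M7 inverted output}.
Test 2 (in0=0, in1=1, in2=1): fault-free M1=0, M2=1, M3=0, M4=0, M5=1, M6=1, M7=0 → Y1=0, Y2=0; observed Y1=0, Y2=1. Eliminates M1 stuck-at-1, M1 inverted output, M2 stuck-at-1, M2 inverted output, M3 stuck-at-0, M3 inverted output, M5 stuck-at-1, M6 stuck-at-1, M7 stuck-at-0.
Test 3 (in0=1, in1=0, in2=1): fault-free M1=0, M2=0, M3=1, M4=0, M5=1, M6=1, M7=0 → Y1=0, Y2=0; observed Y1=0, Y2=0. Eliminates M6 inverted output, M7 inverted output.
Only M5 inverted output is consistent with every test.

M5 inverted output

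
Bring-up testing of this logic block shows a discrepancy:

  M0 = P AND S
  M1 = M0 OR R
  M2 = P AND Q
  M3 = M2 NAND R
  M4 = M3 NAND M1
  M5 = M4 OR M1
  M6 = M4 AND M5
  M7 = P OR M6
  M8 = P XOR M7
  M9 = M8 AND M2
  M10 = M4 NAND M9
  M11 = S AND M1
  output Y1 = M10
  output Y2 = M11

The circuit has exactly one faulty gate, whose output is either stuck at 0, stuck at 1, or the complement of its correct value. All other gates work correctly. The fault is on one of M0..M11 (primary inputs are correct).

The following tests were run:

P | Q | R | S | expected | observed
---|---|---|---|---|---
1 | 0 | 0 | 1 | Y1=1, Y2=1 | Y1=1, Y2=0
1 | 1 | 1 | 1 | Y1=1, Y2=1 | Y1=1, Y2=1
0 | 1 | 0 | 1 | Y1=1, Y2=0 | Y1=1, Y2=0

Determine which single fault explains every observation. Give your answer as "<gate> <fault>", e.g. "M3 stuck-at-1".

M0 stuck-at-0

Fault-free values for test 1 (P=1, Q=0, R=0, S=1): M0=1, M1=1, M2=0, M3=1, M4=0, M5=1, M6=0, M7=1, M8=0, M9=0, M10=1, M11=1, giving Y1=1, Y2=1. Observed Y1=1, Y2=0.
Test 1: faults giving observed Y1=1, Y2=0 are {M0 stuck-at-0, M0 inverted output, M1 stuck-at-0, M1 inverted output, M11 stuck-at-0, M11 inverted output}.
Test 2 (P=1, Q=1, R=1, S=1): fault-free M0=1, M1=1, M2=1, M3=0, M4=1, M5=1, M6=1, M7=1, M8=0, M9=0, M10=1, M11=1 → Y1=1, Y2=1; observed Y1=1, Y2=1. Eliminates M1 stuck-at-0, M1 inverted output, M11 stuck-at-0, M11 inverted output.
Test 3 (P=0, Q=1, R=0, S=1): fault-free M0=0, M1=0, M2=0, M3=1, M4=1, M5=1, M6=1, M7=1, M8=1, M9=0, M10=1, M11=0 → Y1=1, Y2=0; observed Y1=1, Y2=0. Eliminates M0 inverted output.
Only M0 stuck-at-0 is consistent with every test.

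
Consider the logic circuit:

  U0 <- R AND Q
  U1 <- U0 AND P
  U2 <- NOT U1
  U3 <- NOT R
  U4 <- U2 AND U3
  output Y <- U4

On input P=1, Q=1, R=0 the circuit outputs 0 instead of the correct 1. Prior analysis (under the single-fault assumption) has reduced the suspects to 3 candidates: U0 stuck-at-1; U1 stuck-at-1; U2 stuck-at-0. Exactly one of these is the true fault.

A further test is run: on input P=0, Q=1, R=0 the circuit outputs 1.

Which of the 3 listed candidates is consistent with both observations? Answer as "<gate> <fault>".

U0 stuck-at-1

Evaluate each candidate on input P=0, Q=1, R=0:
  U0 stuck-at-1: U0=1 [stuck-at-1], U1=0, U2=1, U3=1, U4=1 → 1 — matches
  U1 stuck-at-1: U0=0, U1=1 [stuck-at-1], U2=0, U3=1, U4=0 → 0 — eliminated
  U2 stuck-at-0: U0=0, U1=0, U2=0 [stuck-at-0], U3=1, U4=0 → 0 — eliminated
Only U0 stuck-at-1 reproduces the observed 1.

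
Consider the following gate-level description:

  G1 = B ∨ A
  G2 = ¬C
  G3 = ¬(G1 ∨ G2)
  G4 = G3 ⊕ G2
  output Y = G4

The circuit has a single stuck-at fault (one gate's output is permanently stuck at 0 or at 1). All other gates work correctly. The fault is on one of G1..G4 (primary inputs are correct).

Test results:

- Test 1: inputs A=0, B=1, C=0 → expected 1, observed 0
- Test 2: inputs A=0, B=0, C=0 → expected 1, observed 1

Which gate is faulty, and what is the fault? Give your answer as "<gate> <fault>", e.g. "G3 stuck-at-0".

G2 stuck-at-0

Fault-free values for test 1 (A=0, B=1, C=0): G1=1, G2=1, G3=0, G4=1, giving Y=1. Observed 0.
Test 1: faults giving observed 0 are {G2 stuck-at-0, G3 stuck-at-1, G4 stuck-at-0}.
Test 2 (A=0, B=0, C=0): fault-free G1=0, G2=1, G3=0, G4=1 → 1; observed 1. Eliminates G3 stuck-at-1, G4 stuck-at-0.
Only G2 stuck-at-0 is consistent with every test.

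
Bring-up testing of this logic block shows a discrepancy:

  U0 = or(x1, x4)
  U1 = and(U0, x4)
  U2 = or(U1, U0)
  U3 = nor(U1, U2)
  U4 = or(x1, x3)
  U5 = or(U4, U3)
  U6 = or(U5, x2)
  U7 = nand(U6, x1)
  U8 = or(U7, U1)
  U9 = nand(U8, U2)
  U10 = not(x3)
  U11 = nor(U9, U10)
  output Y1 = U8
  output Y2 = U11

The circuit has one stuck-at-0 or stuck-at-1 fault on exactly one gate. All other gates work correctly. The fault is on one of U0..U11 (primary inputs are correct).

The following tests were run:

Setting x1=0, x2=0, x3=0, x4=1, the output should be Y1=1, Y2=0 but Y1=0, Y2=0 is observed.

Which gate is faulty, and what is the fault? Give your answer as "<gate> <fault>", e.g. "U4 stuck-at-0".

Fault-free values for test 1 (x1=0, x2=0, x3=0, x4=1): U0=1, U1=1, U2=1, U3=0, U4=0, U5=0, U6=0, U7=1, U8=1, U9=0, U10=1, U11=0, giving Y1=1, Y2=0. Observed Y1=0, Y2=0.
Test 1: faults giving observed Y1=0, Y2=0 are {U8 stuck-at-0}.
Only U8 stuck-at-0 is consistent with every test.

U8 stuck-at-0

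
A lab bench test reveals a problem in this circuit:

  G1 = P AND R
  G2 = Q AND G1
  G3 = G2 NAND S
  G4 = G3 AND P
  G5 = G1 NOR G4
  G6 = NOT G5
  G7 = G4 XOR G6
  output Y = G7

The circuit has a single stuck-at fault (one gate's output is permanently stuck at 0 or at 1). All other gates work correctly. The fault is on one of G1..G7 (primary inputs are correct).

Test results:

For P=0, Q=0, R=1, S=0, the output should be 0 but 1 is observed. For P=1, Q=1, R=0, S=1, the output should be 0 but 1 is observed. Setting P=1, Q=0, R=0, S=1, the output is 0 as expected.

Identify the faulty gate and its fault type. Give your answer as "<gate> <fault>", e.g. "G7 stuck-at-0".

Fault-free values for test 1 (P=0, Q=0, R=1, S=0): G1=0, G2=0, G3=1, G4=0, G5=1, G6=0, G7=0, giving Y=0. Observed 1.
Test 1: faults giving observed 1 are {G1 stuck-at-1, G5 stuck-at-0, G6 stuck-at-1, G7 stuck-at-1}.
Test 2 (P=1, Q=1, R=0, S=1): fault-free G1=0, G2=0, G3=1, G4=1, G5=0, G6=1, G7=0 → 0; observed 1. Eliminates G5 stuck-at-0, G6 stuck-at-1.
Test 3 (P=1, Q=0, R=0, S=1): fault-free G1=0, G2=0, G3=1, G4=1, G5=0, G6=1, G7=0 → 0; observed 0. Eliminates G7 stuck-at-1.
Only G1 stuck-at-1 is consistent with every test.

G1 stuck-at-1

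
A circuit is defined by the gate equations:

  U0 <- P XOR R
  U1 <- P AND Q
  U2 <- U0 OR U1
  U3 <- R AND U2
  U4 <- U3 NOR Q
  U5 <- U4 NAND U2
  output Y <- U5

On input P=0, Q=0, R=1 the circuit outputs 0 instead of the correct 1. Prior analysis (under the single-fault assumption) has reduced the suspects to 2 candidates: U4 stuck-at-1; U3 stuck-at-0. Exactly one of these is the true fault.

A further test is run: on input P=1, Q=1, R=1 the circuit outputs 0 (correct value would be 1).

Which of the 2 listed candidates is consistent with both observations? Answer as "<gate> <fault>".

Evaluate each candidate on input P=1, Q=1, R=1:
  U4 stuck-at-1: U0=0, U1=1, U2=1, U3=1, U4=1 [stuck-at-1], U5=0 → 0 — matches
  U3 stuck-at-0: U0=0, U1=1, U2=1, U3=0 [stuck-at-0], U4=0, U5=1 → 1 — eliminated
Only U4 stuck-at-1 reproduces the observed 0.

U4 stuck-at-1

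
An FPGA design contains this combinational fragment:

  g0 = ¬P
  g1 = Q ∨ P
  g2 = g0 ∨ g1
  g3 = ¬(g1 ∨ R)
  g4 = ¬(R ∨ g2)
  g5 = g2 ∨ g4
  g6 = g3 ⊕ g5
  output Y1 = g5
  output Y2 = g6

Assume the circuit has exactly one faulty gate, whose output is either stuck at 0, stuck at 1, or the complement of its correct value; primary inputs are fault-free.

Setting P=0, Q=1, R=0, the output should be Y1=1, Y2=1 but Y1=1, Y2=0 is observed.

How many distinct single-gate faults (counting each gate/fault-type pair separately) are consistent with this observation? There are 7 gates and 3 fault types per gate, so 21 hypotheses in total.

6

Fault-free: g0=1, g1=1, g2=1, g3=0, g4=0, g5=1, g6=1 → Y1=1, Y2=1. Observed Y1=1, Y2=0.
  g0: none of the 3 fault types match ✗
  g1: stuck-at-0, inverted output ✓; others ✗
  g2: none of the 3 fault types match ✗
  g3: stuck-at-1, inverted output ✓; others ✗
  g4: none of the 3 fault types match ✗
  g5: none of the 3 fault types match ✗
  g6: stuck-at-0, inverted output ✓; others ✗
Consistent faults: {g1 stuck-at-0, g1 inverted output, g3 stuck-at-1, g3 inverted output, g6 stuck-at-0, g6 inverted output} — 6 in all.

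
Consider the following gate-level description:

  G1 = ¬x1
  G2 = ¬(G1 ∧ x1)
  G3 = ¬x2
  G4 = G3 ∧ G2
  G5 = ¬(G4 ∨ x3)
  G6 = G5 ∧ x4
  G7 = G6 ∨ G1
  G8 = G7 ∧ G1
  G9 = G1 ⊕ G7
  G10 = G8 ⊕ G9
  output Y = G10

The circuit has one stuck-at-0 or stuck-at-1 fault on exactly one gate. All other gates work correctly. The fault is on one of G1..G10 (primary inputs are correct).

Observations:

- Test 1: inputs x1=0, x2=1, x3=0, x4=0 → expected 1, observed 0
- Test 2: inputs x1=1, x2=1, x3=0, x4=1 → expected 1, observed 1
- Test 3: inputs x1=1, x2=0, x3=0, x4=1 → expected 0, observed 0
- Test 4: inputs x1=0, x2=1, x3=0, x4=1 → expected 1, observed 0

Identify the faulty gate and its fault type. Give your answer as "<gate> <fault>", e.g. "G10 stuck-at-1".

G8 stuck-at-0

Fault-free values for test 1 (x1=0, x2=1, x3=0, x4=0): G1=1, G2=1, G3=0, G4=0, G5=1, G6=0, G7=1, G8=1, G9=0, G10=1, giving Y=1. Observed 0.
Test 1: faults giving observed 0 are {G1 stuck-at-0, G8 stuck-at-0, G9 stuck-at-1, G10 stuck-at-0}.
Test 2 (x1=1, x2=1, x3=0, x4=1): fault-free G1=0, G2=1, G3=0, G4=0, G5=1, G6=1, G7=1, G8=0, G9=1, G10=1 → 1; observed 1. Eliminates G10 stuck-at-0.
Test 3 (x1=1, x2=0, x3=0, x4=1): fault-free G1=0, G2=1, G3=1, G4=1, G5=0, G6=0, G7=0, G8=0, G9=0, G10=0 → 0; observed 0. Eliminates G9 stuck-at-1.
Test 4 (x1=0, x2=1, x3=0, x4=1): fault-free G1=1, G2=1, G3=0, G4=0, G5=1, G6=1, G7=1, G8=1, G9=0, G10=1 → 1; observed 0. Eliminates G1 stuck-at-0.
Only G8 stuck-at-0 is consistent with every test.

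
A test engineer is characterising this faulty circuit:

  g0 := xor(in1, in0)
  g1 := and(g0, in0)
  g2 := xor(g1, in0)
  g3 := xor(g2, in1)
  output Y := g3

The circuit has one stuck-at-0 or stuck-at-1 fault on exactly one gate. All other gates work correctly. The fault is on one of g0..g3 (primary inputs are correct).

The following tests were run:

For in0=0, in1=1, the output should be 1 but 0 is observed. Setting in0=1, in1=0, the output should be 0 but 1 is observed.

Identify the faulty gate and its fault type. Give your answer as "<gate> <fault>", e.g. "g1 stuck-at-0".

g2 stuck-at-1

Fault-free values for test 1 (in0=0, in1=1): g0=1, g1=0, g2=0, g3=1, giving Y=1. Observed 0.
Test 1: faults giving observed 0 are {g1 stuck-at-1, g2 stuck-at-1, g3 stuck-at-0}.
Test 2 (in0=1, in1=0): fault-free g0=1, g1=1, g2=0, g3=0 → 0; observed 1. Eliminates g1 stuck-at-1, g3 stuck-at-0.
Only g2 stuck-at-1 is consistent with every test.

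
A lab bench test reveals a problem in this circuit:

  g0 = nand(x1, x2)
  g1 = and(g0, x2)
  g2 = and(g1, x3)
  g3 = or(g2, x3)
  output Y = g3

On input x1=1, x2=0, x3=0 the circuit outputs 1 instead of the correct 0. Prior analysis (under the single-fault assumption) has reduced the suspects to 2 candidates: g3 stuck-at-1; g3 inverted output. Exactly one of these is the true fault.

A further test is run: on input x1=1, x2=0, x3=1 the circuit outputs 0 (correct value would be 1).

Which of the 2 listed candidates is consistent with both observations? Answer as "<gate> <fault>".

Evaluate each candidate on input x1=1, x2=0, x3=1:
  g3 stuck-at-1: g0=1, g1=0, g2=0, g3=1 [stuck-at-1] → 1 — eliminated
  g3 inverted output: g0=1, g1=0, g2=0, g3=0 [inverted output] → 0 — matches
Only g3 inverted output reproduces the observed 0.

g3 inverted output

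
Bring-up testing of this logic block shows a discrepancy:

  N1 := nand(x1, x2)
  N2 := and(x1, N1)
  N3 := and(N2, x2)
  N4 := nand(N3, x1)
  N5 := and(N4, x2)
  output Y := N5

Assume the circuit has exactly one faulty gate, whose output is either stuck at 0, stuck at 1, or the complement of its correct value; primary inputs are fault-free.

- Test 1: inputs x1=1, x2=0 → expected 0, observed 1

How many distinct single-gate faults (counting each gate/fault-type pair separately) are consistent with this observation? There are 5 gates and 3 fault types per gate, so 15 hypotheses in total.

2

Fault-free: N1=1, N2=1, N3=0, N4=1, N5=0 → 0. Observed 1.
  N1: none of the 3 fault types match ✗
  N2: none of the 3 fault types match ✗
  N3: none of the 3 fault types match ✗
  N4: none of the 3 fault types match ✗
  N5: stuck-at-1, inverted output ✓; others ✗
Consistent faults: {N5 stuck-at-1, N5 inverted output} — 2 in all.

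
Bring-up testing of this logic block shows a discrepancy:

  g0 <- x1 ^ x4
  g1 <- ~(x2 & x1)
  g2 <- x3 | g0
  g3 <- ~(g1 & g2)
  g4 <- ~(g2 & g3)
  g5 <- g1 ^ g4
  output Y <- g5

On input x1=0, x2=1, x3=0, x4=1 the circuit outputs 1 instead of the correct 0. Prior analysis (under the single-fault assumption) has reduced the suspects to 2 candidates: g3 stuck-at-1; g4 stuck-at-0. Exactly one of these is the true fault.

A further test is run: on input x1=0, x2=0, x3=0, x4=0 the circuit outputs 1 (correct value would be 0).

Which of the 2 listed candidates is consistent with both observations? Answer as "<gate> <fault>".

g4 stuck-at-0

Evaluate each candidate on input x1=0, x2=0, x3=0, x4=0:
  g3 stuck-at-1: g0=0, g1=1, g2=0, g3=1 [stuck-at-1], g4=1, g5=0 → 0 — eliminated
  g4 stuck-at-0: g0=0, g1=1, g2=0, g3=1, g4=0 [stuck-at-0], g5=1 → 1 — matches
Only g4 stuck-at-0 reproduces the observed 1.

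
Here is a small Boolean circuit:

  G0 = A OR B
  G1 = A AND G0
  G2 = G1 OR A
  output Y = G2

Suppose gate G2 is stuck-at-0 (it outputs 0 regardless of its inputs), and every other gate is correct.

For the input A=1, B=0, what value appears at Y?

Propagate with G2 forced: G0=1, G1=1, G2=0 [stuck-at-0].
So Y = 0. (Without the fault it would be 1.)

0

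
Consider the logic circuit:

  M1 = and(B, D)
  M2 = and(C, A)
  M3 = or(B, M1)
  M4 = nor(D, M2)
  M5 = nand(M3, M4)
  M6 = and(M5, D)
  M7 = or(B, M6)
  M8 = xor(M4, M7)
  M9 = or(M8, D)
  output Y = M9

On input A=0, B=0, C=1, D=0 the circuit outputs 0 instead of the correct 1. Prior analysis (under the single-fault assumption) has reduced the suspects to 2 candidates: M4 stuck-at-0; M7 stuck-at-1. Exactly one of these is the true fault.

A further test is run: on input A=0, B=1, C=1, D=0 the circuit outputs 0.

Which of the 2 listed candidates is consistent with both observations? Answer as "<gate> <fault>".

M7 stuck-at-1

Evaluate each candidate on input A=0, B=1, C=1, D=0:
  M4 stuck-at-0: M1=0, M2=0, M3=1, M4=0 [stuck-at-0], M5=1, M6=0, M7=1, M8=1, M9=1 → 1 — eliminated
  M7 stuck-at-1: M1=0, M2=0, M3=1, M4=1, M5=0, M6=0, M7=1 [stuck-at-1], M8=0, M9=0 → 0 — matches
Only M7 stuck-at-1 reproduces the observed 0.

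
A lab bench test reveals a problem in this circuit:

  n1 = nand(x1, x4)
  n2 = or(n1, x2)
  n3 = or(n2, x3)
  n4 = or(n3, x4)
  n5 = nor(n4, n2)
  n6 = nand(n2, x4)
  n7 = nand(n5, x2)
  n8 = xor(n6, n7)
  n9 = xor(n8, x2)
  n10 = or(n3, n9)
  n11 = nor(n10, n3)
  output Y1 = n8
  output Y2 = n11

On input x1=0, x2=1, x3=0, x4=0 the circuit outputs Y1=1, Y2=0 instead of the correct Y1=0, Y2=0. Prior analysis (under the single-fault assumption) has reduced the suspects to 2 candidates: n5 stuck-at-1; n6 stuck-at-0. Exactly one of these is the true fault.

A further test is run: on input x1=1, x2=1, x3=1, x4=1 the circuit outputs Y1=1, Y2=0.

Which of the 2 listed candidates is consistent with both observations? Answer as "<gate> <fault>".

n6 stuck-at-0

Evaluate each candidate on input x1=1, x2=1, x3=1, x4=1:
  n5 stuck-at-1: n1=0, n2=1, n3=1, n4=1, n5=1 [stuck-at-1], n6=0, n7=0, n8=0, n9=1, n10=1, n11=0 → Y1=0, Y2=0 — eliminated
  n6 stuck-at-0: n1=0, n2=1, n3=1, n4=1, n5=0, n6=0 [stuck-at-0], n7=1, n8=1, n9=0, n10=1, n11=0 → Y1=1, Y2=0 — matches
Only n6 stuck-at-0 reproduces the observed Y1=1, Y2=0.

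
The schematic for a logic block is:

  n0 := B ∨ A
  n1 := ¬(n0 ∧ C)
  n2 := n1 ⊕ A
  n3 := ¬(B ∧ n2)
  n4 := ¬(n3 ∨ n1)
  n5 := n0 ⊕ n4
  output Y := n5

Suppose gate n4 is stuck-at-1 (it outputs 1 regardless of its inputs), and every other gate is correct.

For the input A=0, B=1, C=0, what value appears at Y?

Propagate with n4 forced: n0=1, n1=1, n2=1, n3=0, n4=1 [stuck-at-1], n5=0.
So Y = 0. (Without the fault it would be 1.)

0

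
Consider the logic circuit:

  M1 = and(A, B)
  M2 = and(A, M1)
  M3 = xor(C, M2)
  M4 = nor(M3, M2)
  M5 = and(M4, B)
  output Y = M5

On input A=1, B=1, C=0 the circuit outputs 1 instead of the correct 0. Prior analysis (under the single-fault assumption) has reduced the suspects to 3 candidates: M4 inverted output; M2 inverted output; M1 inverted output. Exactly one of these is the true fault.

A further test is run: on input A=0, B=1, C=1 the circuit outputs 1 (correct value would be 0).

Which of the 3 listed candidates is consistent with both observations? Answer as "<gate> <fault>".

M4 inverted output

Evaluate each candidate on input A=0, B=1, C=1:
  M4 inverted output: M1=0, M2=0, M3=1, M4=1 [inverted output], M5=1 → 1 — matches
  M2 inverted output: M1=0, M2=1 [inverted output], M3=0, M4=0, M5=0 → 0 — eliminated
  M1 inverted output: M1=1 [inverted output], M2=0, M3=1, M4=0, M5=0 → 0 — eliminated
Only M4 inverted output reproduces the observed 1.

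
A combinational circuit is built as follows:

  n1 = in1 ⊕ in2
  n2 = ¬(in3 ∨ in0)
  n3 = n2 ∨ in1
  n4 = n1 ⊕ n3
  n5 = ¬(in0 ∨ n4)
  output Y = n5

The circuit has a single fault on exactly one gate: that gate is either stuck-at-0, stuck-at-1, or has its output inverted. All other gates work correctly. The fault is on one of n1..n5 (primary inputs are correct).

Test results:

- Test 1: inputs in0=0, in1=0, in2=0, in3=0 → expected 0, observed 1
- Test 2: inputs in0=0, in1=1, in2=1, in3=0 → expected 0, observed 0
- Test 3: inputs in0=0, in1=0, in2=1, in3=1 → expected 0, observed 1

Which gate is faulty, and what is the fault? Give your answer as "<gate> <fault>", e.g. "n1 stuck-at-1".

Fault-free values for test 1 (in0=0, in1=0, in2=0, in3=0): n1=0, n2=1, n3=1, n4=1, n5=0, giving Y=0. Observed 1.
Test 1: faults giving observed 1 are {n1 stuck-at-1, n1 inverted output, n2 stuck-at-0, n2 inverted output, n3 stuck-at-0, n3 inverted output, n4 stuck-at-0, n4 inverted output, n5 stuck-at-1, n5 inverted output}.
Test 2 (in0=0, in1=1, in2=1, in3=0): fault-free n1=0, n2=1, n3=1, n4=1, n5=0 → 0; observed 0. Eliminates n1 stuck-at-1, n1 inverted output, n3 stuck-at-0, n3 inverted output, n4 stuck-at-0, n4 inverted output, n5 stuck-at-1, n5 inverted output.
Test 3 (in0=0, in1=0, in2=1, in3=1): fault-free n1=1, n2=0, n3=0, n4=1, n5=0 → 0; observed 1. Eliminates n2 stuck-at-0.
Only n2 inverted output is consistent with every test.

n2 inverted output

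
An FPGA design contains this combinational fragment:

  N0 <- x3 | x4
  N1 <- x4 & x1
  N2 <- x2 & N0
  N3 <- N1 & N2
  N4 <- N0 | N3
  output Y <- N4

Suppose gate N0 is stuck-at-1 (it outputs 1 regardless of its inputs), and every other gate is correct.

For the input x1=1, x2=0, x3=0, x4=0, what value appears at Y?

1

Propagate with N0 forced: N0=1 [stuck-at-1], N1=0, N2=0, N3=0, N4=1.
So Y = 1. (Without the fault it would be 0.)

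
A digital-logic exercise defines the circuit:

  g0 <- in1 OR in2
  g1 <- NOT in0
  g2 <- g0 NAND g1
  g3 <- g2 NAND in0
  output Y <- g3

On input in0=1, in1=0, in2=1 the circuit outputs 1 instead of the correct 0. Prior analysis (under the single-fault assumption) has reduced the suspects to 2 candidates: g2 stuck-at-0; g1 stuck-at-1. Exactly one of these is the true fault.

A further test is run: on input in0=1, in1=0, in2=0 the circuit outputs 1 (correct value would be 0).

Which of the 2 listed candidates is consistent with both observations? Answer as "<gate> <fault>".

Evaluate each candidate on input in0=1, in1=0, in2=0:
  g2 stuck-at-0: g0=0, g1=0, g2=0 [stuck-at-0], g3=1 → 1 — matches
  g1 stuck-at-1: g0=0, g1=1 [stuck-at-1], g2=1, g3=0 → 0 — eliminated
Only g2 stuck-at-0 reproduces the observed 1.

g2 stuck-at-0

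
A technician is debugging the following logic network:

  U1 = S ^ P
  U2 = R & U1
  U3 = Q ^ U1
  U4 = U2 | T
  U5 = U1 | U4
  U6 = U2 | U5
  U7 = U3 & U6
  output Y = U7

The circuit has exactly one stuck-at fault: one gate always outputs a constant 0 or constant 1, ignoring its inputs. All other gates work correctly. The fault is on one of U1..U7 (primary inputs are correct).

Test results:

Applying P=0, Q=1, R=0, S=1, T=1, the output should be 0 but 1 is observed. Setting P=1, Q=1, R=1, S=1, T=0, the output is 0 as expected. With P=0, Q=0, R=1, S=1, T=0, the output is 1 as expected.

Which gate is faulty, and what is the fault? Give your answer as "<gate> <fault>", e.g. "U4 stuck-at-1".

Fault-free values for test 1 (P=0, Q=1, R=0, S=1, T=1): U1=1, U2=0, U3=0, U4=1, U5=1, U6=1, U7=0, giving Y=0. Observed 1.
Test 1: faults giving observed 1 are {U1 stuck-at-0, U3 stuck-at-1, U7 stuck-at-1}.
Test 2 (P=1, Q=1, R=1, S=1, T=0): fault-free U1=0, U2=0, U3=1, U4=0, U5=0, U6=0, U7=0 → 0; observed 0. Eliminates U7 stuck-at-1.
Test 3 (P=0, Q=0, R=1, S=1, T=0): fault-free U1=1, U2=1, U3=1, U4=1, U5=1, U6=1, U7=1 → 1; observed 1. Eliminates U1 stuck-at-0.
Only U3 stuck-at-1 is consistent with every test.

U3 stuck-at-1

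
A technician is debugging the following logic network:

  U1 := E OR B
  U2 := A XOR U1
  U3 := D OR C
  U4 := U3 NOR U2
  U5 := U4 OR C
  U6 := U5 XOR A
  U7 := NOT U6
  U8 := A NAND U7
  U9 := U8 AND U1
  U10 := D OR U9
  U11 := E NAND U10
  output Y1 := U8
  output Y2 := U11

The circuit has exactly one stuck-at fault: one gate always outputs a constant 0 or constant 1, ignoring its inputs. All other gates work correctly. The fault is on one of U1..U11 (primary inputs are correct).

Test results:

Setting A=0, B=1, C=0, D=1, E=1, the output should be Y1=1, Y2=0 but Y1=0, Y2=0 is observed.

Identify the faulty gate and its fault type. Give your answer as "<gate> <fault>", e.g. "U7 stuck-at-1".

Fault-free values for test 1 (A=0, B=1, C=0, D=1, E=1): U1=1, U2=1, U3=1, U4=0, U5=0, U6=0, U7=1, U8=1, U9=1, U10=1, U11=0, giving Y1=1, Y2=0. Observed Y1=0, Y2=0.
Test 1: faults giving observed Y1=0, Y2=0 are {U8 stuck-at-0}.
Only U8 stuck-at-0 is consistent with every test.

U8 stuck-at-0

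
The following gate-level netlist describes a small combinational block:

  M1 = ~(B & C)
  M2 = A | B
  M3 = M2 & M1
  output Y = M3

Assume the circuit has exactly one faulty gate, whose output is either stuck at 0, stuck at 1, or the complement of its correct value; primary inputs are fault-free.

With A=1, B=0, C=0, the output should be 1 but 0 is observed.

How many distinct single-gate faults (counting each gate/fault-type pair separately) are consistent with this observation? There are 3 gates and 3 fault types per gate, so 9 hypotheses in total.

Fault-free: M1=1, M2=1, M3=1 → 1. Observed 0.
  M1 stuck-at-0: output 0 ✓
  M1 stuck-at-1: output 1 ✗
  M1 inverted output: output 0 ✓
  M2 stuck-at-0: output 0 ✓
  M2 stuck-at-1: output 1 ✗
  M2 inverted output: output 0 ✓
  M3 stuck-at-0: output 0 ✓
  M3 stuck-at-1: output 1 ✗
  M3 inverted output: output 0 ✓
Consistent faults: {M1 stuck-at-0, M1 inverted output, M2 stuck-at-0, M2 inverted output, M3 stuck-at-0, M3 inverted output} — 6 in all.

6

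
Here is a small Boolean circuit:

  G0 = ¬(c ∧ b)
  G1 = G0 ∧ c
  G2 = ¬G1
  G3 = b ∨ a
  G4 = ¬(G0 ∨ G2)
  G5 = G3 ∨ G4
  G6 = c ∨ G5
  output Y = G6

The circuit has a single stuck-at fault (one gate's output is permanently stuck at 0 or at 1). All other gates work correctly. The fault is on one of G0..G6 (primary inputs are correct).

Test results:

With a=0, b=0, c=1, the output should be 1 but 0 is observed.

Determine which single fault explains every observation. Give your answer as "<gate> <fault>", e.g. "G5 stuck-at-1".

G6 stuck-at-0

Fault-free values for test 1 (a=0, b=0, c=1): G0=1, G1=1, G2=0, G3=0, G4=0, G5=0, G6=1, giving Y=1. Observed 0.
Test 1: faults giving observed 0 are {G6 stuck-at-0}.
Only G6 stuck-at-0 is consistent with every test.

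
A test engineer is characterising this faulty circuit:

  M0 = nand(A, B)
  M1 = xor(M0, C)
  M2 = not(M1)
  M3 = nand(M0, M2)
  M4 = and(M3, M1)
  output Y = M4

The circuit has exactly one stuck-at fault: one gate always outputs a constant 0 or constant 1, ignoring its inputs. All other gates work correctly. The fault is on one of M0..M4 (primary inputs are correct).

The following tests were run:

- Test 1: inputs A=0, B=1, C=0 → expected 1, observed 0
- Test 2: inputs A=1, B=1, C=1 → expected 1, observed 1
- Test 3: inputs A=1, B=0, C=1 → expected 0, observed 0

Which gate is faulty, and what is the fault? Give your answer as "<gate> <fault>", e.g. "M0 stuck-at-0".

Fault-free values for test 1 (A=0, B=1, C=0): M0=1, M1=1, M2=0, M3=1, M4=1, giving Y=1. Observed 0.
Test 1: faults giving observed 0 are {M0 stuck-at-0, M1 stuck-at-0, M2 stuck-at-1, M3 stuck-at-0, M4 stuck-at-0}.
Test 2 (A=1, B=1, C=1): fault-free M0=0, M1=1, M2=0, M3=1, M4=1 → 1; observed 1. Eliminates M1 stuck-at-0, M3 stuck-at-0, M4 stuck-at-0.
Test 3 (A=1, B=0, C=1): fault-free M0=1, M1=0, M2=1, M3=0, M4=0 → 0; observed 0. Eliminates M0 stuck-at-0.
Only M2 stuck-at-1 is consistent with every test.

M2 stuck-at-1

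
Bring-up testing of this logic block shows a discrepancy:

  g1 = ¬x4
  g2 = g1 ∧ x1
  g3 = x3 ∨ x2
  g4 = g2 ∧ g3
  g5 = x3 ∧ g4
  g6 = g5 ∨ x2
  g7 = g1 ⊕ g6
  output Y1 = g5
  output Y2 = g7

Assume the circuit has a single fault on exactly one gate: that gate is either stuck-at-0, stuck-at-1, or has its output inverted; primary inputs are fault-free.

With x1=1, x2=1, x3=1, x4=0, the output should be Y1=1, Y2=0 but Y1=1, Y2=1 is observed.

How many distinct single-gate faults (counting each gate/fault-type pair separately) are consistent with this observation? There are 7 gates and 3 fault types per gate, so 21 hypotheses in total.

4

Fault-free: g1=1, g2=1, g3=1, g4=1, g5=1, g6=1, g7=0 → Y1=1, Y2=0. Observed Y1=1, Y2=1.
  g1: none of the 3 fault types match ✗
  g2: none of the 3 fault types match ✗
  g3: none of the 3 fault types match ✗
  g4: none of the 3 fault types match ✗
  g5: none of the 3 fault types match ✗
  g6: stuck-at-0, inverted output ✓; others ✗
  g7: stuck-at-1, inverted output ✓; others ✗
Consistent faults: {g6 stuck-at-0, g6 inverted output, g7 stuck-at-1, g7 inverted output} — 4 in all.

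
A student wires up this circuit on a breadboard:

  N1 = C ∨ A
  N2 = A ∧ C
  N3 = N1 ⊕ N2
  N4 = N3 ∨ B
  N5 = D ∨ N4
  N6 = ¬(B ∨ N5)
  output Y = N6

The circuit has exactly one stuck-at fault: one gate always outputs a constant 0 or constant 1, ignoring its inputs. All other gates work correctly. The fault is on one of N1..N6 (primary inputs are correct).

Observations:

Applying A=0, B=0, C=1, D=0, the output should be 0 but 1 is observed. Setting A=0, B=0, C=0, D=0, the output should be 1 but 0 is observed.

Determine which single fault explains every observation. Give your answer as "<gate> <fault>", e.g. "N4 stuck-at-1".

Fault-free values for test 1 (A=0, B=0, C=1, D=0): N1=1, N2=0, N3=1, N4=1, N5=1, N6=0, giving Y=0. Observed 1.
Test 1: faults giving observed 1 are {N1 stuck-at-0, N2 stuck-at-1, N3 stuck-at-0, N4 stuck-at-0, N5 stuck-at-0, N6 stuck-at-1}.
Test 2 (A=0, B=0, C=0, D=0): fault-free N1=0, N2=0, N3=0, N4=0, N5=0, N6=1 → 1; observed 0. Eliminates N1 stuck-at-0, N3 stuck-at-0, N4 stuck-at-0, N5 stuck-at-0, N6 stuck-at-1.
Only N2 stuck-at-1 is consistent with every test.

N2 stuck-at-1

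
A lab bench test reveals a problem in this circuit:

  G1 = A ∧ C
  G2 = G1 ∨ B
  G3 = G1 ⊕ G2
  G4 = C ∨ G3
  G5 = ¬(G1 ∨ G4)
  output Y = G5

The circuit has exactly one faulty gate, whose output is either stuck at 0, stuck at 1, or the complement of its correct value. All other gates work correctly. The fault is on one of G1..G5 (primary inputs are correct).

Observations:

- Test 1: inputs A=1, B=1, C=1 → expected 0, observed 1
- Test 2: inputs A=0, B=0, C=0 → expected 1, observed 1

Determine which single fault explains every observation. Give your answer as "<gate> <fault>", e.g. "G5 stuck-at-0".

Fault-free values for test 1 (A=1, B=1, C=1): G1=1, G2=1, G3=0, G4=1, G5=0, giving Y=0. Observed 1.
Test 1: faults giving observed 1 are {G5 stuck-at-1, G5 inverted output}.
Test 2 (A=0, B=0, C=0): fault-free G1=0, G2=0, G3=0, G4=0, G5=1 → 1; observed 1. Eliminates G5 inverted output.
Only G5 stuck-at-1 is consistent with every test.

G5 stuck-at-1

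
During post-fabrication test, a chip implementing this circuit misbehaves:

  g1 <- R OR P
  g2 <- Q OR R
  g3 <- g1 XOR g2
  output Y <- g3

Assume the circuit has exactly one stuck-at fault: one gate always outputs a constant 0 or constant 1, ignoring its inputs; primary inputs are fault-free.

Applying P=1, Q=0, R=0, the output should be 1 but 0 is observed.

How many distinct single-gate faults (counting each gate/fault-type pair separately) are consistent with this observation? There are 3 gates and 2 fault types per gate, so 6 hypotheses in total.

Fault-free: g1=1, g2=0, g3=1 → 1. Observed 0.
  g1 stuck-at-0: output 0 ✓
  g1 stuck-at-1: output 1 ✗
  g2 stuck-at-0: output 1 ✗
  g2 stuck-at-1: output 0 ✓
  g3 stuck-at-0: output 0 ✓
  g3 stuck-at-1: output 1 ✗
Consistent faults: {g1 stuck-at-0, g2 stuck-at-1, g3 stuck-at-0} — 3 in all.

3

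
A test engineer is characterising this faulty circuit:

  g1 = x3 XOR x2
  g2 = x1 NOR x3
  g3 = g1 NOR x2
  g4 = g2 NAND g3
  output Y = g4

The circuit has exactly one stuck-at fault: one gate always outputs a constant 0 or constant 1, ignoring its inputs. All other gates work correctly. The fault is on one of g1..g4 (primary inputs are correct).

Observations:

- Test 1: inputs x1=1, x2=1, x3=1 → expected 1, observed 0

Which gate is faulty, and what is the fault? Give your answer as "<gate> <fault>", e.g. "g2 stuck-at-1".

g4 stuck-at-0

Fault-free values for test 1 (x1=1, x2=1, x3=1): g1=0, g2=0, g3=0, g4=1, giving Y=1. Observed 0.
Test 1: faults giving observed 0 are {g4 stuck-at-0}.
Only g4 stuck-at-0 is consistent with every test.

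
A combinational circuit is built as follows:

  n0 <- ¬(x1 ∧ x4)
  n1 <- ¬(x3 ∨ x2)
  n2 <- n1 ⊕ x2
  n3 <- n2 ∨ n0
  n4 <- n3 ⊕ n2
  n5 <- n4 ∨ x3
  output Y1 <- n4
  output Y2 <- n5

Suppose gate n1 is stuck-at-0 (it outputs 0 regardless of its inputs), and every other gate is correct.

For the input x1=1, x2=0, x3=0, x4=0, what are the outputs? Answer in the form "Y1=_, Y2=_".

Y1=1, Y2=1

Propagate with n1 forced: n0=1, n1=0 [stuck-at-0], n2=0, n3=1, n4=1, n5=1.
So the outputs are Y1=1, Y2=1. (Without the fault they would be Y1=0, Y2=0.)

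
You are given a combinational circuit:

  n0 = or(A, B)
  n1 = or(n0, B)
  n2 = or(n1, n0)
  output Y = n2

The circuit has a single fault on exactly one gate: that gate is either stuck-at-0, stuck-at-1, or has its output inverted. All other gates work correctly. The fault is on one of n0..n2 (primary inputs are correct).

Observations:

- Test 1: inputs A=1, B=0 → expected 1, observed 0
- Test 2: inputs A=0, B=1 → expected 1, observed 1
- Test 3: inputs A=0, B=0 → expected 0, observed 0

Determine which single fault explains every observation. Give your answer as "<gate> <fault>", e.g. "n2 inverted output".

n0 stuck-at-0

Fault-free values for test 1 (A=1, B=0): n0=1, n1=1, n2=1, giving Y=1. Observed 0.
Test 1: faults giving observed 0 are {n0 stuck-at-0, n0 inverted output, n2 stuck-at-0, n2 inverted output}.
Test 2 (A=0, B=1): fault-free n0=1, n1=1, n2=1 → 1; observed 1. Eliminates n2 stuck-at-0, n2 inverted output.
Test 3 (A=0, B=0): fault-free n0=0, n1=0, n2=0 → 0; observed 0. Eliminates n0 inverted output.
Only n0 stuck-at-0 is consistent with every test.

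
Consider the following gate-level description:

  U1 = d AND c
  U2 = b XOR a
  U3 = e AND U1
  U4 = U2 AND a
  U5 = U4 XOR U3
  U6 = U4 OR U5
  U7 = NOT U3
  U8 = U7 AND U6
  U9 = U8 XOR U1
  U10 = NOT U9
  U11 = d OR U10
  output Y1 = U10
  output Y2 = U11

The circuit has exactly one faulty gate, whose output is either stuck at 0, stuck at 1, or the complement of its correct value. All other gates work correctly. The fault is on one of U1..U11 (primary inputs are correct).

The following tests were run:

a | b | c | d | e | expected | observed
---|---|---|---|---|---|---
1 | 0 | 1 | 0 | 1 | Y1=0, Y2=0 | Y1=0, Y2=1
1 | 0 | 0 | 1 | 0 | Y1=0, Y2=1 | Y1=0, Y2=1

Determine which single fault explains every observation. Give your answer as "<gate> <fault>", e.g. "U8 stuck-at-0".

U11 stuck-at-1

Fault-free values for test 1 (a=1, b=0, c=1, d=0, e=1): U1=0, U2=1, U3=0, U4=1, U5=1, U6=1, U7=1, U8=1, U9=1, U10=0, U11=0, giving Y1=0, Y2=0. Observed Y1=0, Y2=1.
Test 1: faults giving observed Y1=0, Y2=1 are {U11 stuck-at-1, U11 inverted output}.
Test 2 (a=1, b=0, c=0, d=1, e=0): fault-free U1=0, U2=1, U3=0, U4=1, U5=1, U6=1, U7=1, U8=1, U9=1, U10=0, U11=1 → Y1=0, Y2=1; observed Y1=0, Y2=1. Eliminates U11 inverted output.
Only U11 stuck-at-1 is consistent with every test.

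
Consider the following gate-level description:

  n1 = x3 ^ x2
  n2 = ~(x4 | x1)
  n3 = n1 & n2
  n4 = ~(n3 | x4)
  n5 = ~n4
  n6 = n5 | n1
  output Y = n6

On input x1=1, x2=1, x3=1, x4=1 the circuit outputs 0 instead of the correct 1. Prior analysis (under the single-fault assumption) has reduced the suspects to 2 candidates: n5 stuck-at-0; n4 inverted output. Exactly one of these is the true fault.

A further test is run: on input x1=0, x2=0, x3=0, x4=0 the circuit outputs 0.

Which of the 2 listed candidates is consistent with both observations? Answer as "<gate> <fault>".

n5 stuck-at-0

Evaluate each candidate on input x1=0, x2=0, x3=0, x4=0:
  n5 stuck-at-0: n1=0, n2=1, n3=0, n4=1, n5=0 [stuck-at-0], n6=0 → 0 — matches
  n4 inverted output: n1=0, n2=1, n3=0, n4=0 [inverted output], n5=1, n6=1 → 1 — eliminated
Only n5 stuck-at-0 reproduces the observed 0.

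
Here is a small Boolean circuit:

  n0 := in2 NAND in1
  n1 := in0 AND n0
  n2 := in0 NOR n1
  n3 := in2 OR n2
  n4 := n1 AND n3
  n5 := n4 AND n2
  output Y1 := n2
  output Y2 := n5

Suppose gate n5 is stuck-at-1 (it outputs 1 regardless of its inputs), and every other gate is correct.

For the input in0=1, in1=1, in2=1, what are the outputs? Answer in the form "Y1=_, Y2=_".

Y1=0, Y2=1

Propagate with n5 forced: n0=0, n1=0, n2=0, n3=1, n4=0, n5=1 [stuck-at-1].
So the outputs are Y1=0, Y2=1. (Without the fault they would be Y1=0, Y2=0.)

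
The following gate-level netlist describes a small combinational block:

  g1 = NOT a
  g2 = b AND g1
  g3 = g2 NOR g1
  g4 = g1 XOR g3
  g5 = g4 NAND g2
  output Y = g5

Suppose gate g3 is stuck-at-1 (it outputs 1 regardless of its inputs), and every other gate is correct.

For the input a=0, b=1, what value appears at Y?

1

Propagate with g3 forced: g1=1, g2=1, g3=1 [stuck-at-1], g4=0, g5=1.
So Y = 1. (Without the fault it would be 0.)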